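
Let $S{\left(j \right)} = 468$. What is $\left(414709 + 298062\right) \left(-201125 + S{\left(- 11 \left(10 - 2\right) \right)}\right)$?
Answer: $-143022490547$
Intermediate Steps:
$\left(414709 + 298062\right) \left(-201125 + S{\left(- 11 \left(10 - 2\right) \right)}\right) = \left(414709 + 298062\right) \left(-201125 + 468\right) = 712771 \left(-200657\right) = -143022490547$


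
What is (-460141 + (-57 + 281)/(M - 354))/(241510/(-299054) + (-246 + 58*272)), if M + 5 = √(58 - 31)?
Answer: -886561863948341/29920331169597 - 16747024*√3/49867218615995 ≈ -29.631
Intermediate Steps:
M = -5 + 3*√3 (M = -5 + √(58 - 31) = -5 + √27 = -5 + 3*√3 ≈ 0.19615)
(-460141 + (-57 + 281)/(M - 354))/(241510/(-299054) + (-246 + 58*272)) = (-460141 + (-57 + 281)/((-5 + 3*√3) - 354))/(241510/(-299054) + (-246 + 58*272)) = (-460141 + 224/(-359 + 3*√3))/(241510*(-1/299054) + (-246 + 15776)) = (-460141 + 224/(-359 + 3*√3))/(-120755/149527 + 15530) = (-460141 + 224/(-359 + 3*√3))/(2322033555/149527) = (-460141 + 224/(-359 + 3*√3))*(149527/2322033555) = -68803503307/2322033555 + 33494048/(2322033555*(-359 + 3*√3))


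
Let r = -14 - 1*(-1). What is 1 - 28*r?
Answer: 365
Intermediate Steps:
r = -13 (r = -14 + 1 = -13)
1 - 28*r = 1 - 28*(-13) = 1 + 364 = 365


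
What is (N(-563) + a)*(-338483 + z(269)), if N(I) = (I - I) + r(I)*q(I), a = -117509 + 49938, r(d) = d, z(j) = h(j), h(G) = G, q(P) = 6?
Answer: 23995945086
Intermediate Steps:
z(j) = j
a = -67571
N(I) = 6*I (N(I) = (I - I) + I*6 = 0 + 6*I = 6*I)
(N(-563) + a)*(-338483 + z(269)) = (6*(-563) - 67571)*(-338483 + 269) = (-3378 - 67571)*(-338214) = -70949*(-338214) = 23995945086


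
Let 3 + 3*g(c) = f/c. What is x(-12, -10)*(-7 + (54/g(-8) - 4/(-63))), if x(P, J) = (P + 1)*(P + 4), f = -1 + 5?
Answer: -42152/9 ≈ -4683.6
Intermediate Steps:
f = 4
x(P, J) = (1 + P)*(4 + P)
g(c) = -1 + 4/(3*c) (g(c) = -1 + (4/c)/3 = -1 + 4/(3*c))
x(-12, -10)*(-7 + (54/g(-8) - 4/(-63))) = (4 + (-12)² + 5*(-12))*(-7 + (54/(((4/3 - 1*(-8))/(-8))) - 4/(-63))) = (4 + 144 - 60)*(-7 + (54/((-(4/3 + 8)/8)) - 4*(-1/63))) = 88*(-7 + (54/((-⅛*28/3)) + 4/63)) = 88*(-7 + (54/(-7/6) + 4/63)) = 88*(-7 + (54*(-6/7) + 4/63)) = 88*(-7 + (-324/7 + 4/63)) = 88*(-7 - 416/9) = 88*(-479/9) = -42152/9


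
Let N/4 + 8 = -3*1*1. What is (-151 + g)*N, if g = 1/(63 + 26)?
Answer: 591272/89 ≈ 6643.5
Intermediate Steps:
g = 1/89 ≈ 0.011236
N = -44 (N = -32 + 4*(-3*1*1) = -32 + 4*(-3*1) = -32 + 4*(-3) = -32 - 12 = -44)
(-151 + g)*N = (-151 + 1/89)*(-44) = -13438/89*(-44) = 591272/89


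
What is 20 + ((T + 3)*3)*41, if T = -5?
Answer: -226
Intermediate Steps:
20 + ((T + 3)*3)*41 = 20 + ((-5 + 3)*3)*41 = 20 - 2*3*41 = 20 - 6*41 = 20 - 246 = -226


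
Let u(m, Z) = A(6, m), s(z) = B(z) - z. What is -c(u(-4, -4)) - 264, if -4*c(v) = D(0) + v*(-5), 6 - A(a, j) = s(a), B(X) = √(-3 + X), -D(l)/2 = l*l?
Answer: -279 + 5*√3/4 ≈ -276.83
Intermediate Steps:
D(l) = -2*l² (D(l) = -2*l*l = -2*l²)
s(z) = √(-3 + z) - z
A(a, j) = 6 + a - √(-3 + a) (A(a, j) = 6 - (√(-3 + a) - a) = 6 + (a - √(-3 + a)) = 6 + a - √(-3 + a))
u(m, Z) = 12 - √3 (u(m, Z) = 6 + 6 - √(-3 + 6) = 6 + 6 - √3 = 12 - √3)
c(v) = 5*v/4 (c(v) = -(-2*0² + v*(-5))/4 = -(-2*0 - 5*v)/4 = -(0 - 5*v)/4 = -(-5)*v/4 = 5*v/4)
-c(u(-4, -4)) - 264 = -5*(12 - √3)/4 - 264 = -(15 - 5*√3/4) - 264 = (-15 + 5*√3/4) - 264 = -279 + 5*√3/4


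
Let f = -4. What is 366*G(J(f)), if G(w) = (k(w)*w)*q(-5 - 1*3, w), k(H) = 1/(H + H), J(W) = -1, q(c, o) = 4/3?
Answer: 244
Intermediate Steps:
q(c, o) = 4/3 (q(c, o) = 4*(⅓) = 4/3)
k(H) = 1/(2*H)
G(w) = ⅔ (G(w) = ((1/(2*w))*w)*(4/3) = (½)*(4/3) = ⅔)
366*G(J(f)) = 366*(⅔) = 244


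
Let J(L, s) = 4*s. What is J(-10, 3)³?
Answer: 1728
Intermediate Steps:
J(-10, 3)³ = (4*3)³ = 12³ = 1728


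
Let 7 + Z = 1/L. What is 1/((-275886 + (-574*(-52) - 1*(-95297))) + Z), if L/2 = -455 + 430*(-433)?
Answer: -373290/56272720921 ≈ -6.6336e-6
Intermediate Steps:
L = -373290 (L = 2*(-455 + 430*(-433)) = 2*(-455 - 186190) = 2*(-186645) = -373290)
Z = -2613031/373290 (Z = -7 + 1/(-373290) = -7 - 1/373290 = -2613031/373290 ≈ -7.0000)
1/((-275886 + (-574*(-52) - 1*(-95297))) + Z) = 1/((-275886 + (-574*(-52) - 1*(-95297))) - 2613031/373290) = 1/((-275886 + (29848 + 95297)) - 2613031/373290) = 1/((-275886 + 125145) - 2613031/373290) = 1/(-150741 - 2613031/373290) = 1/(-56272720921/373290) = -373290/56272720921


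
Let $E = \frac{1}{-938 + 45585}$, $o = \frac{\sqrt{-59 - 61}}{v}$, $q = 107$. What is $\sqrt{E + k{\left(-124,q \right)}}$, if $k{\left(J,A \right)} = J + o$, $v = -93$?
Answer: $\frac{\sqrt{-2137824591489981 - 370763957274 i \sqrt{30}}}{4152171} \approx 0.0052889 - 11.136 i$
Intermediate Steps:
$o = - \frac{2 i \sqrt{30}}{93}$ ($o = \frac{\sqrt{-59 - 61}}{-93} = \sqrt{-59 - 61} \left(- \frac{1}{93}\right) = \sqrt{-120} \left(- \frac{1}{93}\right) = 2 i \sqrt{30} \left(- \frac{1}{93}\right) = - \frac{2 i \sqrt{30}}{93} \approx - 0.11779 i$)
$k{\left(J,A \right)} = J - \frac{2 i \sqrt{30}}{93}$
$E = \frac{1}{44647} \approx 2.2398 \cdot 10^{-5}$
$\sqrt{E + k{\left(-124,q \right)}} = \sqrt{\frac{1}{44647} - \left(124 + \frac{2 i \sqrt{30}}{93}\right)} = \sqrt{- \frac{5536227}{44647} - \frac{2 i \sqrt{30}}{93}}$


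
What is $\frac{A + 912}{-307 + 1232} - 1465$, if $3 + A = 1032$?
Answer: $- \frac{1353184}{925} \approx -1462.9$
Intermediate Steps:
$A = 1029$ ($A = -3 + 1032 = 1029$)
$\frac{A + 912}{-307 + 1232} - 1465 = \frac{1029 + 912}{-307 + 1232} - 1465 = \frac{1941}{925} - 1465 = - \frac{1353184}{925}$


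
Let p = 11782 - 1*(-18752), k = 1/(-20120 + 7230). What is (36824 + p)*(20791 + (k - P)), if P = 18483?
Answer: 1001954257801/6445 ≈ 1.5546e+8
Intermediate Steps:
k = -1/12890 (k = 1/(-12890) = -1/12890 ≈ -7.7580e-5)
p = 30534 (p = 11782 + 18752 = 30534)
(36824 + p)*(20791 + (k - P)) = (36824 + 30534)*(20791 + (-1/12890 - 1*18483)) = 67358*(20791 + (-1/12890 - 18483)) = 67358*(20791 - 238245871/12890) = 67358*(29750119/12890) = 1001954257801/6445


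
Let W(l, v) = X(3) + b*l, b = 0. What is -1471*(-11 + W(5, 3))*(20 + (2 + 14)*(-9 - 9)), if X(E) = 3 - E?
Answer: -4336508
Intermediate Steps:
W(l, v) = 0 (W(l, v) = (3 - 1*3) + 0*l = (3 - 3) + 0 = 0 + 0 = 0)
-1471*(-11 + W(5, 3))*(20 + (2 + 14)*(-9 - 9)) = -1471*(-11 + 0)*(20 + (2 + 14)*(-9 - 9)) = -(-16181)*(20 + 16*(-18)) = -(-16181)*(20 - 288) = -(-16181)*(-268) = -1471*2948 = -4336508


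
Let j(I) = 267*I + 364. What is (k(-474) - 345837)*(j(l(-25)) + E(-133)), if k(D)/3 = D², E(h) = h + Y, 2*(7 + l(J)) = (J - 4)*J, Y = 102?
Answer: 62521370073/2 ≈ 3.1261e+10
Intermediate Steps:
l(J) = -7 + J*(-4 + J)/2 (l(J) = -7 + ((J - 4)*J)/2 = -7 + ((-4 + J)*J)/2 = -7 + (J*(-4 + J))/2 = -7 + J*(-4 + J)/2)
j(I) = 364 + 267*I
E(h) = 102 + h (E(h) = h + 102 = 102 + h)
k(D) = 3*D²
(k(-474) - 345837)*(j(l(-25)) + E(-133)) = (3*(-474)² - 345837)*((364 + 267*(-7 + (½)*(-25)² - 2*(-25))) + (102 - 133)) = (3*224676 - 345837)*((364 + 267*(-7 + (½)*625 + 50)) - 31) = (674028 - 345837)*((364 + 267*(-7 + 625/2 + 50)) - 31) = 328191*((364 + 267*(711/2)) - 31) = 328191*((364 + 189837/2) - 31) = 328191*(190565/2 - 31) = 328191*(190503/2) = 62521370073/2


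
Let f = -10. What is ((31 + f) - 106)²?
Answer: 7225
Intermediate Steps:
((31 + f) - 106)² = ((31 - 10) - 106)² = (21 - 106)² = (-85)² = 7225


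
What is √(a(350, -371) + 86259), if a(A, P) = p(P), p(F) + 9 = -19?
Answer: √86231 ≈ 293.65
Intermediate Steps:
p(F) = -28 (p(F) = -9 - 19 = -28)
a(A, P) = -28
√(a(350, -371) + 86259) = √(-28 + 86259) = √86231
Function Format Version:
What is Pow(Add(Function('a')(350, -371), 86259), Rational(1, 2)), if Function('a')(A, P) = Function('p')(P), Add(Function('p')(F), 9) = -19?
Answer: Pow(86231, Rational(1, 2)) ≈ 293.65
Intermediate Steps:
Function('p')(F) = -28 (Function('p')(F) = Add(-9, -19) = -28)
Function('a')(A, P) = -28
Pow(Add(Function('a')(350, -371), 86259), Rational(1, 2)) = Pow(Add(-28, 86259), Rational(1, 2)) = Pow(86231, Rational(1, 2))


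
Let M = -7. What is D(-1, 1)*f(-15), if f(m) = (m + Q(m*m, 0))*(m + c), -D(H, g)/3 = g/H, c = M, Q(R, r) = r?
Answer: 990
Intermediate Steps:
c = -7
D(H, g) = -3*g/H
f(m) = m*(-7 + m) (f(m) = (m + 0)*(m - 7) = m*(-7 + m))
D(-1, 1)*f(-15) = (-3*1/(-1))*(-15*(-7 - 15)) = (-3*1*(-1))*(-15*(-22)) = 3*330 = 990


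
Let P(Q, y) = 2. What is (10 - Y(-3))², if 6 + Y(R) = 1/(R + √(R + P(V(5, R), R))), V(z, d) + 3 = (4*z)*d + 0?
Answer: 6642/25 + 163*I/50 ≈ 265.68 + 3.26*I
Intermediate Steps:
V(z, d) = -3 + 4*d*z (V(z, d) = -3 + ((4*z)*d + 0) = -3 + (4*d*z + 0) = -3 + 4*d*z)
Y(R) = -6 + 1/(R + √(2 + R)) (Y(R) = -6 + 1/(R + √(R + 2)) = -6 + 1/(R + √(2 + R)))
(10 - Y(-3))² = (10 - (1 - 6*(-3) - 6*√(2 - 3))/(-3 + √(2 - 3)))² = (10 - (1 + 18 - 6*I)/(-3 + √(-1)))² = (10 - (1 + 18 - 6*I)/(-3 + I))² = (10 - (-3 - I)/10*(19 - 6*I))² = (10 - (-3 - I)*(19 - 6*I)/10)²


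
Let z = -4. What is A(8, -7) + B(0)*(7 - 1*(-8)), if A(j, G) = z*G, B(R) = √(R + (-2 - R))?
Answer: 28 + 15*I*√2 ≈ 28.0 + 21.213*I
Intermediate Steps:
B(R) = I*√2 (B(R) = √(-2) = I*√2)
A(j, G) = -4*G
A(8, -7) + B(0)*(7 - 1*(-8)) = -4*(-7) + (I*√2)*(7 - 1*(-8)) = 28 + (I*√2)*(7 + 8) = 28 + (I*√2)*15 = 28 + 15*I*√2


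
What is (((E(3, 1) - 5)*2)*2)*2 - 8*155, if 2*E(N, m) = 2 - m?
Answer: -1276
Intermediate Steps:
E(N, m) = 1 - m/2 (E(N, m) = (2 - m)/2 = 1 - m/2)
(((E(3, 1) - 5)*2)*2)*2 - 8*155 = ((((1 - ½*1) - 5)*2)*2)*2 - 8*155 = ((((1 - ½) - 5)*2)*2)*2 - 1240 = (((½ - 5)*2)*2)*2 - 1240 = (-9/2*2*2)*2 - 1240 = -9*2*2 - 1240 = -18*2 - 1240 = -36 - 1240 = -1276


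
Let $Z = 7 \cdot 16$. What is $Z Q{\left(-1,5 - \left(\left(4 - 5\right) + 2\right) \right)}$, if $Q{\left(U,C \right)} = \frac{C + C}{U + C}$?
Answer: $\frac{896}{3} \approx 298.67$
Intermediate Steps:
$Q{\left(U,C \right)} = \frac{2 C}{C + U}$
$Z = 112$
$Z Q{\left(-1,5 - \left(\left(4 - 5\right) + 2\right) \right)} = 112 \frac{2 \left(5 - \left(\left(4 - 5\right) + 2\right)\right)}{\left(5 - \left(\left(4 - 5\right) + 2\right)\right) - 1} = 112 \frac{2 \left(5 - \left(-1 + 2\right)\right)}{\left(5 - \left(-1 + 2\right)\right) - 1} = 112 \frac{2 \left(5 - 1\right)}{\left(5 - 1\right) - 1} = 112 \cdot 2 \cdot 4 \frac{1}{4 - 1} = 112 \cdot 2 \cdot 4 \cdot \frac{1}{3} = 112 \cdot \frac{8}{3} = \frac{896}{3}$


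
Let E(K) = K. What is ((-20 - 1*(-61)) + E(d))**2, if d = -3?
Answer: 1444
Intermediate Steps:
((-20 - 1*(-61)) + E(d))**2 = ((-20 - 1*(-61)) - 3)**2 = ((-20 + 61) - 3)**2 = (41 - 3)**2 = 38**2 = 1444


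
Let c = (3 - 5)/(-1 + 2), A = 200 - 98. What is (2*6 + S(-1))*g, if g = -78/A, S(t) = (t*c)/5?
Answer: -806/85 ≈ -9.4823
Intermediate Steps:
A = 102
c = -2 (c = -2/1 = -2*1 = -2)
S(t) = -2*t/5 (S(t) = (t*(-2))/5 = -2*t*(⅕) = -2*t/5)
g = -13/17 (g = -78/102 = -78*1/102 = -13/17 ≈ -0.76471)
(2*6 + S(-1))*g = (2*6 - ⅖*(-1))*(-13/17) = (12 + ⅖)*(-13/17) = (62/5)*(-13/17) = -806/85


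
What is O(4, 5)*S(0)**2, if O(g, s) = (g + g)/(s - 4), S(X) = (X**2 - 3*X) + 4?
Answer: 128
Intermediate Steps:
S(X) = 4 + X**2 - 3*X
O(g, s) = 2*g/(-4 + s) (O(g, s) = (2*g)/(-4 + s) = 2*g/(-4 + s))
O(4, 5)*S(0)**2 = (2*4/(-4 + 5))*(4 + 0**2 - 3*0)**2 = (2*4/1)*(4 + 0 + 0)**2 = (2*4*1)*4**2 = 8*16 = 128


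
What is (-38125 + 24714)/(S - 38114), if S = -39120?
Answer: 13411/77234 ≈ 0.17364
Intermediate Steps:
(-38125 + 24714)/(S - 38114) = (-38125 + 24714)/(-39120 - 38114) = -13411/(-77234) = -13411*(-1/77234) = 13411/77234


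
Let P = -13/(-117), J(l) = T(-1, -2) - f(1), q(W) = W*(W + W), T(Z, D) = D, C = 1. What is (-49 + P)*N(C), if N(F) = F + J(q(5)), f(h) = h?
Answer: 880/9 ≈ 97.778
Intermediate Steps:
q(W) = 2*W**2 (q(W) = W*(2*W) = 2*W**2)
J(l) = -3 (J(l) = -2 - 1*1 = -2 - 1 = -3)
P = 1/9 (P = -13*(-1/117) = 1/9 ≈ 0.11111)
N(F) = -3 + F (N(F) = F - 3 = -3 + F)
(-49 + P)*N(C) = (-49 + 1/9)*(-3 + 1) = -440/9*(-2) = 880/9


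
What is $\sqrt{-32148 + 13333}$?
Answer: $i \sqrt{18815} \approx 137.17 i$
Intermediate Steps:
$\sqrt{-32148 + 13333} = \sqrt{-18815} = i \sqrt{18815}$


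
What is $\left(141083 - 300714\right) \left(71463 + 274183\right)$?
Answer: $-55175816626$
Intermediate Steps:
$\left(141083 - 300714\right) \left(71463 + 274183\right) = \left(-159631\right) 345646 = -55175816626$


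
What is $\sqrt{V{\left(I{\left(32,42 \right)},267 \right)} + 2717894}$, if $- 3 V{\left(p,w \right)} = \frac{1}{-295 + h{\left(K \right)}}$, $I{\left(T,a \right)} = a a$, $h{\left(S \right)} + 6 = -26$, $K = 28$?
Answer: $\frac{\sqrt{290621687635}}{327} \approx 1648.6$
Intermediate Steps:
$h{\left(S \right)} = -32$ ($h{\left(S \right)} = -6 - 26 = -32$)
$I{\left(T,a \right)} = a^{2}$
$V{\left(p,w \right)} = \frac{1}{981}$ ($V{\left(p,w \right)} = - \frac{1}{3 \left(-295 - 32\right)} = - \frac{1}{3 \left(-327\right)} = \left(- \frac{1}{3}\right) \left(- \frac{1}{327}\right) = \frac{1}{981}$)
$\sqrt{V{\left(I{\left(32,42 \right)},267 \right)} + 2717894} = \sqrt{\frac{1}{981} + 2717894} = \sqrt{\frac{2666254015}{981}} = \frac{\sqrt{290621687635}}{327}$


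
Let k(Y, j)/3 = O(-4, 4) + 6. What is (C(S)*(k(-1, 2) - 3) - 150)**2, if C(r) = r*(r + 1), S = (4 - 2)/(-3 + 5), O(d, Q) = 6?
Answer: 7056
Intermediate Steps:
k(Y, j) = 36 (k(Y, j) = 3*(6 + 6) = 3*12 = 36)
S = 1 (S = 2/2 = 2*(1/2) = 1)
C(r) = r*(1 + r)
(C(S)*(k(-1, 2) - 3) - 150)**2 = ((1*(1 + 1))*(36 - 3) - 150)**2 = ((1*2)*33 - 150)**2 = (2*33 - 150)**2 = (66 - 150)**2 = (-84)**2 = 7056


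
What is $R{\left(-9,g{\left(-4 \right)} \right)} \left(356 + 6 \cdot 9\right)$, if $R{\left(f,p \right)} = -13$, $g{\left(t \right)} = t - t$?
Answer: $-5330$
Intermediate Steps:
$g{\left(t \right)} = 0$
$R{\left(-9,g{\left(-4 \right)} \right)} \left(356 + 6 \cdot 9\right) = - 13 \left(356 + 6 \cdot 9\right) = - 13 \left(356 + 54\right) = \left(-13\right) 410 = -5330$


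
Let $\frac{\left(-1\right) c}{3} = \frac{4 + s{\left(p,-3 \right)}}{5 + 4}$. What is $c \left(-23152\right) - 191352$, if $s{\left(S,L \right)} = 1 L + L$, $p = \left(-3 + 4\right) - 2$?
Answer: $- \frac{620360}{3} \approx -2.0679 \cdot 10^{5}$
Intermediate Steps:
$p = -1$ ($p = 1 - 2 = -1$)
$s{\left(S,L \right)} = 2 L$ ($s{\left(S,L \right)} = L + L = 2 L$)
$c = \frac{2}{3}$ ($c = - 3 \frac{4 + 2 \left(-3\right)}{5 + 4} = - 3 \frac{4 - 6}{9} = - 3 \left(\left(-2\right) \frac{1}{9}\right) = \left(-3\right) \left(- \frac{2}{9}\right) = \frac{2}{3} \approx 0.66667$)
$c \left(-23152\right) - 191352 = \frac{2}{3} \left(-23152\right) - 191352 = - \frac{46304}{3} - 191352 = - \frac{620360}{3}$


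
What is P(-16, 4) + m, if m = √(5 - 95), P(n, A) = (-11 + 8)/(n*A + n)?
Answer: 3/80 + 3*I*√10 ≈ 0.0375 + 9.4868*I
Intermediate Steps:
P(n, A) = -3/(n + A*n) (P(n, A) = -3/(A*n + n) = -3/(n + A*n))
m = 3*I*√10 (m = √(-90) = 3*I*√10 ≈ 9.4868*I)
P(-16, 4) + m = -3/(-16*(1 + 4)) + 3*I*√10 = -3*(-1/16)/5 + 3*I*√10 = -3*(-1/16)*⅕ + 3*I*√10 = 3/80 + 3*I*√10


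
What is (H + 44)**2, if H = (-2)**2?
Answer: 2304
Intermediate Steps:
H = 4
(H + 44)**2 = (4 + 44)**2 = 48**2 = 2304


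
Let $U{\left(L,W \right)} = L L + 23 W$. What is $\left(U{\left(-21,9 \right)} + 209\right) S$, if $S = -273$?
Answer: $-233961$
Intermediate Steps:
$U{\left(L,W \right)} = L^{2} + 23 W$
$\left(U{\left(-21,9 \right)} + 209\right) S = \left(\left(\left(-21\right)^{2} + 23 \cdot 9\right) + 209\right) \left(-273\right) = \left(\left(441 + 207\right) + 209\right) \left(-273\right) = \left(648 + 209\right) \left(-273\right) = 857 \left(-273\right) = -233961$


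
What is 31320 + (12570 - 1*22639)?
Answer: 21251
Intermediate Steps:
31320 + (12570 - 1*22639) = 31320 + (12570 - 22639) = 31320 - 10069 = 21251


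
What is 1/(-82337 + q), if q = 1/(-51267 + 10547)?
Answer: -40720/3352762641 ≈ -1.2145e-5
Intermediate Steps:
q = -1/40720 (q = 1/(-40720) = -1/40720 ≈ -2.4558e-5)
1/(-82337 + q) = 1/(-82337 - 1/40720) = 1/(-3352762641/40720) = -40720/3352762641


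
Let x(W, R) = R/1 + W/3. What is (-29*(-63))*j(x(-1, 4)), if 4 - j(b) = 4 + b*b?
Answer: -24563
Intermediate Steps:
x(W, R) = R + W/3 (x(W, R) = R*1 + W*(⅓) = R + W/3)
j(b) = -b² (j(b) = 4 - (4 + b*b) = 4 - (4 + b²) = 4 + (-4 - b²) = -b²)
(-29*(-63))*j(x(-1, 4)) = (-29*(-63))*(-(4 + (⅓)*(-1))²) = 1827*(-(4 - ⅓)²) = 1827*(-(11/3)²) = 1827*(-1*121/9) = 1827*(-121/9) = -24563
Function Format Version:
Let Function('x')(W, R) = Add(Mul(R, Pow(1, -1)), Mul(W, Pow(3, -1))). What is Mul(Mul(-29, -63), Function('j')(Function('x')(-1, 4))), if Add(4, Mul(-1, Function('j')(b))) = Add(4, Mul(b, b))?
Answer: -24563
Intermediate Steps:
Function('x')(W, R) = Add(R, Mul(Rational(1, 3), W)) (Function('x')(W, R) = Add(Mul(R, 1), Mul(W, Rational(1, 3))) = Add(R, Mul(Rational(1, 3), W)))
Function('j')(b) = Mul(-1, Pow(b, 2)) (Function('j')(b) = Add(4, Mul(-1, Add(4, Mul(b, b)))) = Add(4, Mul(-1, Add(4, Pow(b, 2)))) = Add(4, Add(-4, Mul(-1, Pow(b, 2)))) = Mul(-1, Pow(b, 2)))
Mul(Mul(-29, -63), Function('j')(Function('x')(-1, 4))) = Mul(Mul(-29, -63), Mul(-1, Pow(Add(4, Mul(Rational(1, 3), -1)), 2))) = Mul(1827, Mul(-1, Pow(Add(4, Rational(-1, 3)), 2))) = Mul(1827, Mul(-1, Pow(Rational(11, 3), 2))) = Mul(1827, Mul(-1, Rational(121, 9))) = Mul(1827, Rational(-121, 9)) = -24563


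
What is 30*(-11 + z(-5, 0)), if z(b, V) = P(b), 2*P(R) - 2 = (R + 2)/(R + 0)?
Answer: -291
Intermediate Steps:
P(R) = 1 + (2 + R)/(2*R) (P(R) = 1 + ((R + 2)/(R + 0))/2 = 1 + ((2 + R)/R)/2 = 1 + (2 + R)/(2*R))
z(b, V) = 3/2 + 1/b
30*(-11 + z(-5, 0)) = 30*(-11 + (3/2 + 1/(-5))) = 30*(-11 + (3/2 - ⅕)) = 30*(-11 + 13/10) = 30*(-97/10) = -291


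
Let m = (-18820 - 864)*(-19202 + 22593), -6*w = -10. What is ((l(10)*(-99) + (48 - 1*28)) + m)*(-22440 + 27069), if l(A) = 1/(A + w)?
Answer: -10814247289173/35 ≈ -3.0898e+11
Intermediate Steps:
w = 5/3 (w = -⅙*(-10) = 5/3 ≈ 1.6667)
l(A) = 1/(5/3 + A) (l(A) = 1/(A + 5/3) = 1/(5/3 + A))
m = -66748444 (m = -19684*3391 = -66748444)
((l(10)*(-99) + (48 - 1*28)) + m)*(-22440 + 27069) = (((3/(5 + 3*10))*(-99) + (48 - 1*28)) - 66748444)*(-22440 + 27069) = (((3/(5 + 30))*(-99) + (48 - 28)) - 66748444)*4629 = (((3/35)*(-99) + 20) - 66748444)*4629 = ((-297/35 + 20) - 66748444)*4629 = (403/35 - 66748444)*4629 = -2336195137/35*4629 = -10814247289173/35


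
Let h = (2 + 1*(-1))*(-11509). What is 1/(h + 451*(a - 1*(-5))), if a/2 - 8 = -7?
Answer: -1/8352 ≈ -0.00011973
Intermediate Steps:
a = 2 (a = 16 + 2*(-7) = 16 - 14 = 2)
h = -11509 (h = (2 - 1)*(-11509) = 1*(-11509) = -11509)
1/(h + 451*(a - 1*(-5))) = 1/(-11509 + 451*(2 - 1*(-5))) = 1/(-11509 + 451*(2 + 5)) = 1/(-11509 + 451*7) = 1/(-11509 + 3157) = 1/(-8352) = -1/8352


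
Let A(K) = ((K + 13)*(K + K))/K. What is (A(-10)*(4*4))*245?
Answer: 23520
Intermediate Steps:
A(K) = 26 + 2*K (A(K) = ((13 + K)*(2*K))/K = (2*K*(13 + K))/K = 26 + 2*K)
(A(-10)*(4*4))*245 = ((26 + 2*(-10))*(4*4))*245 = ((26 - 20)*16)*245 = (6*16)*245 = 96*245 = 23520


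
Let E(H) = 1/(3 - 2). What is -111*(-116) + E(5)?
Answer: 12877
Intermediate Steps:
E(H) = 1 (E(H) = 1/1 = 1)
-111*(-116) + E(5) = -111*(-116) + 1 = 12876 + 1 = 12877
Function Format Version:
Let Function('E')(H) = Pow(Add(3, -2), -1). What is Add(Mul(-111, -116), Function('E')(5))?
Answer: 12877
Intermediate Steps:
Function('E')(H) = 1 (Function('E')(H) = Pow(1, -1) = 1)
Add(Mul(-111, -116), Function('E')(5)) = Add(Mul(-111, -116), 1) = Add(12876, 1) = 12877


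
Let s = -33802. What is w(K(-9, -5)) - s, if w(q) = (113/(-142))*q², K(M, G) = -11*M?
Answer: 3692371/142 ≈ 26003.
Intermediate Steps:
w(q) = -113*q²/142 (w(q) = (113*(-1/142))*q² = -113*q²/142)
w(K(-9, -5)) - s = -113*(-11*(-9))²/142 - 1*(-33802) = -113/142*99² + 33802 = -113/142*9801 + 33802 = -1107513/142 + 33802 = 3692371/142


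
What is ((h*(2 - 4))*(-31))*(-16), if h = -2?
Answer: 1984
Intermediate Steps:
((h*(2 - 4))*(-31))*(-16) = (-2*(2 - 4)*(-31))*(-16) = (-2*(-2)*(-31))*(-16) = (4*(-31))*(-16) = -124*(-16) = 1984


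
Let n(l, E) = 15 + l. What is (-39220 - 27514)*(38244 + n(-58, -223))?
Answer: -2549305534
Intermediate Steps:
(-39220 - 27514)*(38244 + n(-58, -223)) = (-39220 - 27514)*(38244 + (15 - 58)) = -66734*(38244 - 43) = -66734*38201 = -2549305534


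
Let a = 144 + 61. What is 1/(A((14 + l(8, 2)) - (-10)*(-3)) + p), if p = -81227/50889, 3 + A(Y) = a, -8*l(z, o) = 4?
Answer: 50889/10198351 ≈ 0.0049899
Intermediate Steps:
l(z, o) = -1/2 (l(z, o) = -1/8*4 = -1/2)
a = 205
A(Y) = 202 (A(Y) = -3 + 205 = 202)
p = -81227/50889 (p = -81227*1/50889 = -81227/50889 ≈ -1.5962)
1/(A((14 + l(8, 2)) - (-10)*(-3)) + p) = 1/(202 - 81227/50889) = 1/(10198351/50889) = 50889/10198351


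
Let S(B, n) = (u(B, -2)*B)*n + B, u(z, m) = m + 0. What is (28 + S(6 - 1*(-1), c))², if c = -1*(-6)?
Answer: 2401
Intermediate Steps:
u(z, m) = m
c = 6
S(B, n) = B - 2*B*n (S(B, n) = (-2*B)*n + B = -2*B*n + B = B - 2*B*n)
(28 + S(6 - 1*(-1), c))² = (28 + (6 - 1*(-1))*(1 - 2*6))² = (28 + (6 + 1)*(1 - 12))² = (28 + 7*(-11))² = (28 - 77)² = (-49)² = 2401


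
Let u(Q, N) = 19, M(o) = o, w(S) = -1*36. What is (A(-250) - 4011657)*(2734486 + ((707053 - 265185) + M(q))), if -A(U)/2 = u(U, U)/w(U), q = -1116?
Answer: -114641661579533/9 ≈ -1.2738e+13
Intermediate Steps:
w(S) = -36
A(U) = 19/18 (A(U) = -38/(-36) = -38*(-1)/36 = -2*(-19/36) = 19/18)
(A(-250) - 4011657)*(2734486 + ((707053 - 265185) + M(q))) = (19/18 - 4011657)*(2734486 + ((707053 - 265185) - 1116)) = -72209807*(2734486 + (441868 - 1116))/18 = -72209807*(2734486 + 440752)/18 = -72209807/18*3175238 = -114641661579533/9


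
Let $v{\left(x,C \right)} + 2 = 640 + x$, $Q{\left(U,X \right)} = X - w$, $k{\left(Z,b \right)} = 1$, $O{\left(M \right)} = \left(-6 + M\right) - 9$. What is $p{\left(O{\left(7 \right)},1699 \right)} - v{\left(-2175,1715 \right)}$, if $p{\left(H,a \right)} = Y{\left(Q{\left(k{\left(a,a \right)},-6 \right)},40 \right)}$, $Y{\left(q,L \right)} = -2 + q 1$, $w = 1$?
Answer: $1528$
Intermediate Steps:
$O{\left(M \right)} = -15 + M$
$Q{\left(U,X \right)} = -1 + X$ ($Q{\left(U,X \right)} = X - 1 = -1 + X$)
$Y{\left(q,L \right)} = -2 + q$
$p{\left(H,a \right)} = -9$ ($p{\left(H,a \right)} = -2 - 7 = -9$)
$v{\left(x,C \right)} = 638 + x$ ($v{\left(x,C \right)} = -2 + \left(640 + x\right) = 638 + x$)
$p{\left(O{\left(7 \right)},1699 \right)} - v{\left(-2175,1715 \right)} = -9 - \left(638 - 2175\right) = -9 - -1537 = -9 + 1537 = 1528$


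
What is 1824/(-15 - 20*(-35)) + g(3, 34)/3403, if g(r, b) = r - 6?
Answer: 6205017/2331055 ≈ 2.6619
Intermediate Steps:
g(r, b) = -6 + r
1824/(-15 - 20*(-35)) + g(3, 34)/3403 = 1824/(-15 - 20*(-35)) + (-6 + 3)/3403 = 1824/(-15 + 700) - 3*1/3403 = 1824/685 - 3/3403 = 6205017/2331055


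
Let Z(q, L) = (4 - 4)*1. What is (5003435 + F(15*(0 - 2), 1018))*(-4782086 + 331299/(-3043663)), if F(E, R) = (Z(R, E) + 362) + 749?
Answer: -72841460057763833082/3043663 ≈ -2.3932e+13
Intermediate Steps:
Z(q, L) = 0 (Z(q, L) = 0*1 = 0)
F(E, R) = 1111 (F(E, R) = (0 + 362) + 749 = 362 + 749 = 1111)
(5003435 + F(15*(0 - 2), 1018))*(-4782086 + 331299/(-3043663)) = (5003435 + 1111)*(-4782086 + 331299/(-3043663)) = 5004546*(-4782086 + 331299*(-1/3043663)) = 5004546*(-4782086 - 331299/3043663) = 5004546*(-14555058552317/3043663) = -72841460057763833082/3043663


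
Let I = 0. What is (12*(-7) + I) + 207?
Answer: 123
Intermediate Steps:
(12*(-7) + I) + 207 = (12*(-7) + 0) + 207 = (-84 + 0) + 207 = -84 + 207 = 123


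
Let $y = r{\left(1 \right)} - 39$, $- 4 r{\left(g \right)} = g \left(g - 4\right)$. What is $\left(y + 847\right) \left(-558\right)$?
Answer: $- \frac{902565}{2} \approx -4.5128 \cdot 10^{5}$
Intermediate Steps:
$r{\left(g \right)} = - \frac{g \left(-4 + g\right)}{4}$ ($r{\left(g \right)} = - \frac{g \left(g - 4\right)}{4} = - \frac{g \left(-4 + g\right)}{4}$)
$y = - \frac{153}{4}$ ($y = \frac{1}{4} \cdot 1 \left(4 - 1\right) - 39 = \frac{1}{4} \cdot 1 \cdot 3 - 39 = \frac{3}{4} - 39 = - \frac{153}{4} \approx -38.25$)
$\left(y + 847\right) \left(-558\right) = \left(- \frac{153}{4} + 847\right) \left(-558\right) = \frac{3235}{4} \left(-558\right) = - \frac{902565}{2}$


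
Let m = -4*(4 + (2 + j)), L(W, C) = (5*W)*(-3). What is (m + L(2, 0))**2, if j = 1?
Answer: 3364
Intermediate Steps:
L(W, C) = -15*W
m = -28 (m = -4*(4 + (2 + 1)) = -4*(4 + 3) = -4*7 = -28)
(m + L(2, 0))**2 = (-28 - 15*2)**2 = (-28 - 30)**2 = (-58)**2 = 3364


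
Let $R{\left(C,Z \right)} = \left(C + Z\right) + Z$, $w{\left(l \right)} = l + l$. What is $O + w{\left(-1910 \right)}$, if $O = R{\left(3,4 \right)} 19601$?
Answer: $211791$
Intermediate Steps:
$w{\left(l \right)} = 2 l$
$R{\left(C,Z \right)} = C + 2 Z$
$O = 215611$ ($O = \left(3 + 2 \cdot 4\right) 19601 = \left(3 + 8\right) 19601 = 11 \cdot 19601 = 215611$)
$O + w{\left(-1910 \right)} = 215611 + 2 \left(-1910\right) = 215611 - 3820 = 211791$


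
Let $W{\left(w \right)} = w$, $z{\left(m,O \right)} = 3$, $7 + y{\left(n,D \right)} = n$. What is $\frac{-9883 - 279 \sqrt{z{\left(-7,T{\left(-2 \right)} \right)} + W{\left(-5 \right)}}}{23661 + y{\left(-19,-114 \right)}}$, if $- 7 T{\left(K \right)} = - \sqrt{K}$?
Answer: $- \frac{9883}{23635} - \frac{279 i \sqrt{2}}{23635} \approx -0.41815 - 0.016694 i$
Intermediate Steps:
$T{\left(K \right)} = \frac{\sqrt{K}}{7}$ ($T{\left(K \right)} = - \frac{\left(-1\right) \sqrt{K}}{7} = \frac{\sqrt{K}}{7}$)
$y{\left(n,D \right)} = -7 + n$
$\frac{-9883 - 279 \sqrt{z{\left(-7,T{\left(-2 \right)} \right)} + W{\left(-5 \right)}}}{23661 + y{\left(-19,-114 \right)}} = \frac{-9883 - 279 \sqrt{3 - 5}}{23661 - 26} = \frac{-9883 - 279 \sqrt{-2}}{23661 - 26} = \frac{-9883 - 279 i \sqrt{2}}{23635} = \left(-9883 - 279 i \sqrt{2}\right) \frac{1}{23635} = - \frac{9883}{23635} - \frac{279 i \sqrt{2}}{23635}$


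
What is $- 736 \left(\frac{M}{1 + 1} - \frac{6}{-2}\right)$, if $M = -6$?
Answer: $0$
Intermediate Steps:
$- 736 \left(\frac{M}{1 + 1} - \frac{6}{-2}\right) = - 736 \left(- \frac{6}{1 + 1} - \frac{6}{-2}\right) = - 736 \left(- \frac{6}{2} - -3\right) = - 736 \left(\left(-6\right) \frac{1}{2} + 3\right) = - 736 \left(-3 + 3\right) = \left(-736\right) 0 = 0$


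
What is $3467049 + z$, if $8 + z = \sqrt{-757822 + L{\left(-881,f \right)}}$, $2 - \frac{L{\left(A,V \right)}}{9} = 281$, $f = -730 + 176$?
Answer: $3467041 + 7 i \sqrt{15517} \approx 3.467 \cdot 10^{6} + 871.97 i$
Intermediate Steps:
$f = -554$
$L{\left(A,V \right)} = -2511$ ($L{\left(A,V \right)} = 18 - 2529 = -2511$)
$z = -8 + 7 i \sqrt{15517}$ ($z = -8 + \sqrt{-757822 - 2511} = -8 + \sqrt{-760333} = -8 + 7 i \sqrt{15517} \approx -8.0 + 871.97 i$)
$3467049 + z = 3467049 - \left(8 - 7 i \sqrt{15517}\right) = 3467041 + 7 i \sqrt{15517}$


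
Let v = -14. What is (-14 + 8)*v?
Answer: 84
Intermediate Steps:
(-14 + 8)*v = (-14 + 8)*(-14) = -6*(-14) = 84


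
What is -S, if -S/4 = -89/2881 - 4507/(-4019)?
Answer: 50507904/11578739 ≈ 4.3621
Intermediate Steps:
S = -50507904/11578739 (S = -4*(-89/2881 - 4507/(-4019)) = -4*(-89*1/2881 - 4507*(-1/4019)) = -4*(-89/2881 + 4507/4019) = -4*12626976/11578739 = -50507904/11578739 ≈ -4.3621)
-S = -1*(-50507904/11578739) = 50507904/11578739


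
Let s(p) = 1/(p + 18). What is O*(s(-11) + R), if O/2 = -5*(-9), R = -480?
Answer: -302310/7 ≈ -43187.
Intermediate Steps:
s(p) = 1/(18 + p)
O = 90 (O = 2*(-5*(-9)) = 2*45 = 90)
O*(s(-11) + R) = 90*(1/(18 - 11) - 480) = 90*(1/7 - 480) = 90*(⅐ - 480) = 90*(-3359/7) = -302310/7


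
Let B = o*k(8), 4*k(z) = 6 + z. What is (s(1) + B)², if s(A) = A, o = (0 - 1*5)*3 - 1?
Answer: 3025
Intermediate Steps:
o = -16 (o = (0 - 5)*3 - 1 = -5*3 - 1 = -15 - 1 = -16)
k(z) = 3/2 + z/4 (k(z) = (6 + z)/4 = 3/2 + z/4)
B = -56 (B = -16*(3/2 + (¼)*8) = -16*(3/2 + 2) = -16*7/2 = -56)
(s(1) + B)² = (1 - 56)² = (-55)² = 3025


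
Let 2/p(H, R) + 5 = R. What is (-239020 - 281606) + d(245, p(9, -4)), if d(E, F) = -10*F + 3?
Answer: -4685587/9 ≈ -5.2062e+5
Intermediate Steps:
p(H, R) = 2/(-5 + R)
d(E, F) = 3 - 10*F
(-239020 - 281606) + d(245, p(9, -4)) = (-239020 - 281606) + (3 - 20/(-5 - 4)) = -520626 + (3 - 20/(-9)) = -520626 + (3 - 20*(-1)/9) = -520626 + (3 - 10*(-2/9)) = -520626 + (3 + 20/9) = -520626 + 47/9 = -4685587/9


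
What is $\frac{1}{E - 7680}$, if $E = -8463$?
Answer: $- \frac{1}{16143} \approx -6.1946 \cdot 10^{-5}$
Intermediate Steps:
$\frac{1}{E - 7680} = \frac{1}{-8463 - 7680} = \frac{1}{-16143} = - \frac{1}{16143}$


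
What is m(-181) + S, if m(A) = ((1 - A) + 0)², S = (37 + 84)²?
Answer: 47765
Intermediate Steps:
S = 14641 (S = 121² = 14641)
m(A) = (1 - A)²
m(-181) + S = (-1 - 181)² + 14641 = (-182)² + 14641 = 33124 + 14641 = 47765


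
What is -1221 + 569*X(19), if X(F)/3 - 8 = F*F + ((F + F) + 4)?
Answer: 700356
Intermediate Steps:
X(F) = 36 + 3*F² + 6*F (X(F) = 24 + 3*(F*F + ((F + F) + 4)) = 24 + 3*(F² + (2*F + 4)) = 24 + 3*(F² + (4 + 2*F)) = 24 + 3*(4 + F² + 2*F) = 24 + (12 + 3*F² + 6*F) = 36 + 3*F² + 6*F)
-1221 + 569*X(19) = -1221 + 569*(36 + 3*19² + 6*19) = -1221 + 569*(36 + 3*361 + 114) = -1221 + 569*(36 + 1083 + 114) = -1221 + 569*1233 = -1221 + 701577 = 700356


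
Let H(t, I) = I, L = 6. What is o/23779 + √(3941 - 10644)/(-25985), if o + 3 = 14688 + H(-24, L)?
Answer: 14691/23779 - I*√6703/25985 ≈ 0.61781 - 0.0031507*I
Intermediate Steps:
o = 14691 (o = -3 + (14688 + 6) = -3 + 14694 = 14691)
o/23779 + √(3941 - 10644)/(-25985) = 14691/23779 + √(3941 - 10644)/(-25985) = 14691*(1/23779) + √(-6703)*(-1/25985) = 14691/23779 + (I*√6703)*(-1/25985) = 14691/23779 - I*√6703/25985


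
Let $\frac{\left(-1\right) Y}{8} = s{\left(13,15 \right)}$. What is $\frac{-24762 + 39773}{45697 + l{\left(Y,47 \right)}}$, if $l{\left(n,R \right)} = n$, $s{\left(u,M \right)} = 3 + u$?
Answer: $\frac{15011}{45569} \approx 0.32941$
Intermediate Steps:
$Y = -128$ ($Y = - 8 \left(3 + 13\right) = \left(-8\right) 16 = -128$)
$\frac{-24762 + 39773}{45697 + l{\left(Y,47 \right)}} = \frac{-24762 + 39773}{45697 - 128} = \frac{15011}{45569}$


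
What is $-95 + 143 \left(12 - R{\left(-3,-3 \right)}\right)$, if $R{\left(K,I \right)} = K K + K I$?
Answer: $-953$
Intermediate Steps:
$R{\left(K,I \right)} = K^{2} + I K$
$-95 + 143 \left(12 - R{\left(-3,-3 \right)}\right) = -95 + 143 \left(12 - - 3 \left(-3 - 3\right)\right) = -95 + 143 \left(12 - \left(-3\right) \left(-6\right)\right) = -95 + 143 \left(12 - 18\right) = -95 + 143 \left(-6\right) = -95 - 858 = -953$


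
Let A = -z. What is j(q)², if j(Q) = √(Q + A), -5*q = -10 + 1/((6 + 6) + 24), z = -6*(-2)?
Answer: -1801/180 ≈ -10.006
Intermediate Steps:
z = 12
q = 359/180 (q = -(-10 + 1/((6 + 6) + 24))/5 = -(-10 + 1/(12 + 24))/5 = -(-10 + 1/36)/5 = -⅕*(-359/36) = 359/180 ≈ 1.9944)
A = -12 (A = -1*12 = -12)
j(Q) = √(-12 + Q) (j(Q) = √(Q - 12) = √(-12 + Q))
j(q)² = (√(-12 + 359/180))² = (√(-1801/180))² = (I*√9005/30)² = -1801/180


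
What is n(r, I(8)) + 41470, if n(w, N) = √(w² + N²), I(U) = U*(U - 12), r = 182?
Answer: 41470 + 2*√8537 ≈ 41655.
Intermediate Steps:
I(U) = U*(-12 + U)
n(w, N) = √(N² + w²)
n(r, I(8)) + 41470 = √((8*(-12 + 8))² + 182²) + 41470 = √((8*(-4))² + 33124) + 41470 = √((-32)² + 33124) + 41470 = √(1024 + 33124) + 41470 = √34148 + 41470 = 2*√8537 + 41470 = 41470 + 2*√8537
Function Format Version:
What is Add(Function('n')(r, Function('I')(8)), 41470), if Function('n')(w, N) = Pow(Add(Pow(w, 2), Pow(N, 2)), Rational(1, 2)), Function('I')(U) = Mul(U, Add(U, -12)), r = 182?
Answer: Add(41470, Mul(2, Pow(8537, Rational(1, 2)))) ≈ 41655.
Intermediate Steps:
Function('I')(U) = Mul(U, Add(-12, U))
Function('n')(w, N) = Pow(Add(Pow(N, 2), Pow(w, 2)), Rational(1, 2))
Add(Function('n')(r, Function('I')(8)), 41470) = Add(Pow(Add(Pow(Mul(8, Add(-12, 8)), 2), Pow(182, 2)), Rational(1, 2)), 41470) = Add(Pow(Add(Pow(Mul(8, -4), 2), 33124), Rational(1, 2)), 41470) = Add(Pow(Add(Pow(-32, 2), 33124), Rational(1, 2)), 41470) = Add(Pow(Add(1024, 33124), Rational(1, 2)), 41470) = Add(Pow(34148, Rational(1, 2)), 41470) = Add(Mul(2, Pow(8537, Rational(1, 2))), 41470) = Add(41470, Mul(2, Pow(8537, Rational(1, 2))))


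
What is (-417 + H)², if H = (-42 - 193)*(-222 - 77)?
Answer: 4878743104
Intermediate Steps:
H = 70265 (H = -235*(-299) = 70265)
(-417 + H)² = (-417 + 70265)² = 69848² = 4878743104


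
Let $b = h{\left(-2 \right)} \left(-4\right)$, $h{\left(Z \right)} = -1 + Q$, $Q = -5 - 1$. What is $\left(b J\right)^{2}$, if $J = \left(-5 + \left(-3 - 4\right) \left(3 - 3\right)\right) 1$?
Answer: $19600$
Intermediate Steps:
$Q = -6$ ($Q = -5 - 1 = -6$)
$h{\left(Z \right)} = -7$ ($h{\left(Z \right)} = -1 - 6 = -7$)
$J = -5$ ($J = \left(-5 - 0\right) 1 = \left(-5 + 0\right) 1 = \left(-5\right) 1 = -5$)
$b = 28$ ($b = \left(-7\right) \left(-4\right) = 28$)
$\left(b J\right)^{2} = \left(28 \left(-5\right)\right)^{2} = \left(-140\right)^{2} = 19600$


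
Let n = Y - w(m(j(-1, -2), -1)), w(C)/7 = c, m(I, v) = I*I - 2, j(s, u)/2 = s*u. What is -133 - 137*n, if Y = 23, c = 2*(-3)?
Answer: -9038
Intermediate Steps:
j(s, u) = 2*s*u (j(s, u) = 2*(s*u) = 2*s*u)
m(I, v) = -2 + I² (m(I, v) = I² - 2 = -2 + I²)
c = -6
w(C) = -42 (w(C) = 7*(-6) = -42)
n = 65 (n = 23 - 1*(-42) = 23 + 42 = 65)
-133 - 137*n = -133 - 137*65 = -133 - 8905 = -9038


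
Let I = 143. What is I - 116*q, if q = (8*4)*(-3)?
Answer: 11279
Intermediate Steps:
q = -96 (q = 32*(-3) = -96)
I - 116*q = 143 - 116*(-96) = 143 + 11136 = 11279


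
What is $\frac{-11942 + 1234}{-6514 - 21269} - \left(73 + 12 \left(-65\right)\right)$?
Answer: $\frac{19653289}{27783} \approx 707.39$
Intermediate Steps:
$\frac{-11942 + 1234}{-6514 - 21269} - \left(73 + 12 \left(-65\right)\right) = - \frac{10708}{-27783} - \left(73 - 780\right) = \left(-10708\right) \left(- \frac{1}{27783}\right) - -707 = \frac{10708}{27783} + 707 = \frac{19653289}{27783}$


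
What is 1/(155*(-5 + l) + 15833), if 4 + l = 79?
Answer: 1/26683 ≈ 3.7477e-5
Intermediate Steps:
l = 75 (l = -4 + 79 = 75)
1/(155*(-5 + l) + 15833) = 1/(155*(-5 + 75) + 15833) = 1/(155*70 + 15833) = 1/(10850 + 15833) = 1/26683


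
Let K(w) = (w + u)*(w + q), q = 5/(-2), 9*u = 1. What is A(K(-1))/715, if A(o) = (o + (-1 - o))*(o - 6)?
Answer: 2/495 ≈ 0.0040404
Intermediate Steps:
u = ⅑ (u = (⅑)*1 = ⅑ ≈ 0.11111)
q = -5/2 (q = 5*(-½) = -5/2 ≈ -2.5000)
K(w) = (-5/2 + w)*(⅑ + w) (K(w) = (w + ⅑)*(w - 5/2) = (⅑ + w)*(-5/2 + w) = (-5/2 + w)*(⅑ + w))
A(o) = 6 - o (A(o) = -(-6 + o) = 6 - o)
A(K(-1))/715 = (6 - (-5/18 + (-1)² - 43/18*(-1)))/715 = (6 - (-5/18 + 1 + 43/18))*(1/715) = (6 - 1*28/9)*(1/715) = (6 - 28/9)*(1/715) = (26/9)*(1/715) = 2/495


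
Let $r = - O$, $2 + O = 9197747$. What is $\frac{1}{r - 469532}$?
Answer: $- \frac{1}{9667277} \approx -1.0344 \cdot 10^{-7}$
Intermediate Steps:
$O = 9197745$ ($O = -2 + 9197747 = 9197745$)
$r = -9197745$ ($r = \left(-1\right) 9197745 = -9197745$)
$\frac{1}{r - 469532} = \frac{1}{-9197745 - 469532} = \frac{1}{-9667277} = - \frac{1}{9667277}$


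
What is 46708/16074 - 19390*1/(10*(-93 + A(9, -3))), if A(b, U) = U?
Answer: 5941909/257184 ≈ 23.104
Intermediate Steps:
46708/16074 - 19390*1/(10*(-93 + A(9, -3))) = 46708/16074 - 19390*1/(10*(-93 - 3)) = 46708*(1/16074) - 19390/((-96*10)) = 23354/8037 - 19390/(-960) = 23354/8037 - 19390*(-1/960) = 23354/8037 + 1939/96 = 5941909/257184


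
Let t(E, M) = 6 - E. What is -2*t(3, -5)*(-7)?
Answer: 42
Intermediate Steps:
-2*t(3, -5)*(-7) = -2*(6 - 1*3)*(-7) = -2*(6 - 3)*(-7) = -2*3*(-7) = -6*(-7) = 42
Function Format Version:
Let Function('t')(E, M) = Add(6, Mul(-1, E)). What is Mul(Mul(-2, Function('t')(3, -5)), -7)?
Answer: 42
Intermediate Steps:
Mul(Mul(-2, Function('t')(3, -5)), -7) = Mul(Mul(-2, Add(6, Mul(-1, 3))), -7) = Mul(Mul(-2, Add(6, -3)), -7) = Mul(Mul(-2, 3), -7) = Mul(-6, -7) = 42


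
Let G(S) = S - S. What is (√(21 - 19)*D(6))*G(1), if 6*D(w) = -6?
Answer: 0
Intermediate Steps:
D(w) = -1 (D(w) = (⅙)*(-6) = -1)
G(S) = 0
(√(21 - 19)*D(6))*G(1) = (√(21 - 19)*(-1))*0 = (√2*(-1))*0 = -√2*0 = 0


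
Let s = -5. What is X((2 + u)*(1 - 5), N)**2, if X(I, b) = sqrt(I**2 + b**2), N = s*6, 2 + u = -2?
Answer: 964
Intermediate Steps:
u = -4 (u = -2 - 2 = -4)
N = -30 (N = -5*6 = -30)
X((2 + u)*(1 - 5), N)**2 = (sqrt(((2 - 4)*(1 - 5))**2 + (-30)**2))**2 = (sqrt((-2*(-4))**2 + 900))**2 = (sqrt(8**2 + 900))**2 = (sqrt(64 + 900))**2 = (sqrt(964))**2 = (2*sqrt(241))**2 = 964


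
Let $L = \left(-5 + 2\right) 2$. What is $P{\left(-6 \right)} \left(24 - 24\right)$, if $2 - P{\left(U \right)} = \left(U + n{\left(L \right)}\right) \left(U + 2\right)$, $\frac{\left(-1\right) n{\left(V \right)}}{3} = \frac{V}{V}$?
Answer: $0$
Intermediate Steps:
$L = -6$ ($L = \left(-3\right) 2 = -6$)
$n{\left(V \right)} = -3$ ($n{\left(V \right)} = - 3 \frac{V}{V} = \left(-3\right) 1 = -3$)
$P{\left(U \right)} = 2 - \left(-3 + U\right) \left(2 + U\right)$ ($P{\left(U \right)} = 2 - \left(U - 3\right) \left(U + 2\right) = 2 - \left(-3 + U\right) \left(2 + U\right)$)
$P{\left(-6 \right)} \left(24 - 24\right) = \left(8 - 6 - \left(-6\right)^{2}\right) \left(24 - 24\right) = \left(8 - 6 - 36\right) \left(24 - 24\right) = \left(-34\right) 0 = 0$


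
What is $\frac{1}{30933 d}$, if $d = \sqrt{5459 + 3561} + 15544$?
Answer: $\frac{3886}{1868406683157} - \frac{\sqrt{2255}}{3736813366314} \approx 2.0671 \cdot 10^{-9}$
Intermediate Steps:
$d = 15544 + 2 \sqrt{2255}$ ($d = \sqrt{9020} + 15544 = 2 \sqrt{2255} + 15544 = 15544 + 2 \sqrt{2255} \approx 15639.0$)
$\frac{1}{30933 d} = \frac{1}{30933 \left(15544 + 2 \sqrt{2255}\right)}$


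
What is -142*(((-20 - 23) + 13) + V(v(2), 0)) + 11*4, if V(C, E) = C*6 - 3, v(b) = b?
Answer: 3026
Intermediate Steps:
V(C, E) = -3 + 6*C (V(C, E) = 6*C - 3 = -3 + 6*C)
-142*(((-20 - 23) + 13) + V(v(2), 0)) + 11*4 = -142*(((-20 - 23) + 13) + (-3 + 6*2)) + 11*4 = -142*((-43 + 13) + (-3 + 12)) + 44 = -142*(-30 + 9) + 44 = -142*(-21) + 44 = 2982 + 44 = 3026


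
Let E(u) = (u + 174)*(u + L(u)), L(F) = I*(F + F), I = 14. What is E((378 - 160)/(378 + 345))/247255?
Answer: 159339688/25849471779 ≈ 0.0061641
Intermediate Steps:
L(F) = 28*F (L(F) = 14*(F + F) = 14*(2*F) = 28*F)
E(u) = 29*u*(174 + u) (E(u) = (u + 174)*(u + 28*u) = (174 + u)*(29*u) = 29*u*(174 + u))
E((378 - 160)/(378 + 345))/247255 = (29*((378 - 160)/(378 + 345))*(174 + (378 - 160)/(378 + 345)))/247255 = (29*(218/723)*(174 + 218/723))*(1/247255) = (29*(218/723)*(126020/723))*(1/247255) = (796698440/522729)*(1/247255) = 159339688/25849471779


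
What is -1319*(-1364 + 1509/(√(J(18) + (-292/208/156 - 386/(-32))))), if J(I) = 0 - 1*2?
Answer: 1799116 - 51749646*√2022/3707 ≈ 1.1714e+6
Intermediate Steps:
J(I) = -2 (J(I) = 0 - 2 = -2)
-1319*(-1364 + 1509/(√(J(18) + (-292/208/156 - 386/(-32))))) = -1319*(-1364 + 1509/(√(-2 + (-292/208/156 - 386/(-32))))) = -1319*(-1364 + 1509/(√(-2 + (-292*1/208*(1/156) - 386*(-1/32))))) = -1319*(-1364 + 1509/(√(-2 + (-73/52*1/156 + 193/16)))) = -1319*(-1364 + 1509/(√(-2 + (-73/8112 + 193/16)))) = -1319*(-1364 + 1509/(√(-2 + 48889/4056))) = -1319*(-1364 + 1509/(√(40777/4056))) = -1319*(-1364 + 1509/((11*√2022/156))) = -1319*(-1364 + 1509*(26*√2022/3707)) = -1319*(-1364 + 39234*√2022/3707) = -(-1799116 + 51749646*√2022/3707) = 1799116 - 51749646*√2022/3707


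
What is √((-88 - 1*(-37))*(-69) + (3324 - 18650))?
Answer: I*√11807 ≈ 108.66*I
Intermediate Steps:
√((-88 - 1*(-37))*(-69) + (3324 - 18650)) = √((-88 + 37)*(-69) - 15326) = √(-51*(-69) - 15326) = √(3519 - 15326) = √(-11807) = I*√11807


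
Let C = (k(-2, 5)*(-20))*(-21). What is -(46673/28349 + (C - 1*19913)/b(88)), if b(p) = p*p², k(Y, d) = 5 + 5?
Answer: -31360894819/19319049728 ≈ -1.6233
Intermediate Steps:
k(Y, d) = 10
b(p) = p³
C = 4200 (C = (10*(-20))*(-21) = -200*(-21) = 4200)
-(46673/28349 + (C - 1*19913)/b(88)) = -(46673/28349 + (4200 - 1*19913)/(88³)) = -(46673*(1/28349) + (4200 - 19913)/681472) = -(46673/28349 - 15713*1/681472) = -(46673/28349 - 15713/681472) = -1*31360894819/19319049728 = -31360894819/19319049728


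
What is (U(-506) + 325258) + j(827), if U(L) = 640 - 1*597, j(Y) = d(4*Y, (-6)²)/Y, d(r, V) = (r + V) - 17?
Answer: 269027254/827 ≈ 3.2531e+5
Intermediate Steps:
d(r, V) = -17 + V + r (d(r, V) = (V + r) - 17 = -17 + V + r)
j(Y) = (19 + 4*Y)/Y (j(Y) = (-17 + (-6)² + 4*Y)/Y = (-17 + 36 + 4*Y)/Y = (19 + 4*Y)/Y)
U(L) = 43 (U(L) = 640 - 597 = 43)
(U(-506) + 325258) + j(827) = (43 + 325258) + (4 + 19/827) = 325301 + (4 + 19*(1/827)) = 325301 + (4 + 19/827) = 325301 + 3327/827 = 269027254/827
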